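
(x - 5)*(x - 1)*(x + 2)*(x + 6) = x^4 + 2*x^3 - 31*x^2 - 32*x + 60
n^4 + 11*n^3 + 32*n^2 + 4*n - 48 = (n - 1)*(n + 2)*(n + 4)*(n + 6)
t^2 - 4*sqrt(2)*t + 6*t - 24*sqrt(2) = (t + 6)*(t - 4*sqrt(2))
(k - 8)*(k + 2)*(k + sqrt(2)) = k^3 - 6*k^2 + sqrt(2)*k^2 - 16*k - 6*sqrt(2)*k - 16*sqrt(2)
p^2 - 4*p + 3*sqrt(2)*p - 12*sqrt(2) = (p - 4)*(p + 3*sqrt(2))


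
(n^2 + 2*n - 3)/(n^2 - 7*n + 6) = (n + 3)/(n - 6)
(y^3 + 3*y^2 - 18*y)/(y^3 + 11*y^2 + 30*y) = (y - 3)/(y + 5)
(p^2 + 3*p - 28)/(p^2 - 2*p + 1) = (p^2 + 3*p - 28)/(p^2 - 2*p + 1)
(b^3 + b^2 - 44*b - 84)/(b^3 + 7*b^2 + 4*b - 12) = (b - 7)/(b - 1)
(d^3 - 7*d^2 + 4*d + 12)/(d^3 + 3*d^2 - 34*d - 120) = (d^2 - d - 2)/(d^2 + 9*d + 20)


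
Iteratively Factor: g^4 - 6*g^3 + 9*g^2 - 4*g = (g)*(g^3 - 6*g^2 + 9*g - 4) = g*(g - 4)*(g^2 - 2*g + 1) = g*(g - 4)*(g - 1)*(g - 1)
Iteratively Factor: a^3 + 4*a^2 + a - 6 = (a + 2)*(a^2 + 2*a - 3) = (a - 1)*(a + 2)*(a + 3)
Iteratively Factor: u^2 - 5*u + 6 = (u - 3)*(u - 2)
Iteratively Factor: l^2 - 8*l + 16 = (l - 4)*(l - 4)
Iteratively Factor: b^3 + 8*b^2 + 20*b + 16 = (b + 2)*(b^2 + 6*b + 8) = (b + 2)*(b + 4)*(b + 2)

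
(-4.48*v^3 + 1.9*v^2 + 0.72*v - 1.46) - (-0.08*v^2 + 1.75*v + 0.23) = -4.48*v^3 + 1.98*v^2 - 1.03*v - 1.69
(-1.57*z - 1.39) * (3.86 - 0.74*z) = 1.1618*z^2 - 5.0316*z - 5.3654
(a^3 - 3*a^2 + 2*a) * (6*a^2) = 6*a^5 - 18*a^4 + 12*a^3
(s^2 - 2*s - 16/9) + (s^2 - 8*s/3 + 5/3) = 2*s^2 - 14*s/3 - 1/9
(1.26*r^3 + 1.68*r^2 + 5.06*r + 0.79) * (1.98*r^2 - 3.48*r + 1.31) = 2.4948*r^5 - 1.0584*r^4 + 5.823*r^3 - 13.8438*r^2 + 3.8794*r + 1.0349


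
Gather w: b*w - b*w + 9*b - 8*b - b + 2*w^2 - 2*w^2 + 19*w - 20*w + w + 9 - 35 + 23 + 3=0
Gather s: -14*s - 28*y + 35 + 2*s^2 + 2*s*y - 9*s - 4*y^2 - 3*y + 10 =2*s^2 + s*(2*y - 23) - 4*y^2 - 31*y + 45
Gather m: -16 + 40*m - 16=40*m - 32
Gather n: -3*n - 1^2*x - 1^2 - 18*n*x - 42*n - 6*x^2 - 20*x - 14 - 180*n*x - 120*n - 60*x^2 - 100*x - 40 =n*(-198*x - 165) - 66*x^2 - 121*x - 55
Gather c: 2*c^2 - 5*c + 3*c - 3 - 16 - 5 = 2*c^2 - 2*c - 24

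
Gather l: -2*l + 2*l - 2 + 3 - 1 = 0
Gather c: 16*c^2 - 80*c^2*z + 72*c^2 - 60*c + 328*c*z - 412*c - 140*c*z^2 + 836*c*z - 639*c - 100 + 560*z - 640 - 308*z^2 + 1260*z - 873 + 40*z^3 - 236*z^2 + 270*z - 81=c^2*(88 - 80*z) + c*(-140*z^2 + 1164*z - 1111) + 40*z^3 - 544*z^2 + 2090*z - 1694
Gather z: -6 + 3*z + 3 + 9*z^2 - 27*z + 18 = 9*z^2 - 24*z + 15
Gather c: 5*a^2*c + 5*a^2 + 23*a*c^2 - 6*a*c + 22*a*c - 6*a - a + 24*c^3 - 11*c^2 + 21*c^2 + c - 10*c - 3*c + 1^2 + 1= 5*a^2 - 7*a + 24*c^3 + c^2*(23*a + 10) + c*(5*a^2 + 16*a - 12) + 2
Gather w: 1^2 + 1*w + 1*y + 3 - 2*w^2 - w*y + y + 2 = -2*w^2 + w*(1 - y) + 2*y + 6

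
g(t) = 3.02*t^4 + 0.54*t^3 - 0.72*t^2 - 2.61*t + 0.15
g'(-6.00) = -2544.93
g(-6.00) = 3787.17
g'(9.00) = 8921.97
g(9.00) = 20126.22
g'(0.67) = 0.79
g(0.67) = -1.15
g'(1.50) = 39.64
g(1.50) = 11.73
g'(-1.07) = -14.01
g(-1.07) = 5.42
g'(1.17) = 17.27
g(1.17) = 2.63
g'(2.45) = 181.24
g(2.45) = 106.19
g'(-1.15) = -17.18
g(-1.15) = 6.66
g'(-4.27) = -907.41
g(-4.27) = 960.09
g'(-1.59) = -44.78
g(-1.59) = 19.61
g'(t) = 12.08*t^3 + 1.62*t^2 - 1.44*t - 2.61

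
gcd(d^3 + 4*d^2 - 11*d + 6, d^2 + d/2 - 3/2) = d - 1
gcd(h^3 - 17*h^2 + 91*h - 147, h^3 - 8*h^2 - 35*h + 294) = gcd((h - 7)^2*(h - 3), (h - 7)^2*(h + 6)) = h^2 - 14*h + 49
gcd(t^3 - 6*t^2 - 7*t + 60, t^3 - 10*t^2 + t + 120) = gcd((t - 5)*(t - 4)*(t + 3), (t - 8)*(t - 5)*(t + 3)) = t^2 - 2*t - 15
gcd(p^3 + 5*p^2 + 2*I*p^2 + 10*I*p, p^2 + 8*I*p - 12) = p + 2*I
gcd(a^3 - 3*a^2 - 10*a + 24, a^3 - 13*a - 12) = a^2 - a - 12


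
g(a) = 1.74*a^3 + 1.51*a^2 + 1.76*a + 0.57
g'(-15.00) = 1130.96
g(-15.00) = -5558.58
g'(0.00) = 1.76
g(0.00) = 0.57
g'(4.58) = 125.09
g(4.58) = 207.47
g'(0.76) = 7.07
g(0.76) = 3.54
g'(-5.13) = 123.64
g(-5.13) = -203.63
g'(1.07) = 10.97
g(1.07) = 6.31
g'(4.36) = 114.16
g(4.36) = 181.16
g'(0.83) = 7.86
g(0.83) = 4.07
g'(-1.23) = 5.94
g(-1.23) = -2.55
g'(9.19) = 470.37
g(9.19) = 1494.78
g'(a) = 5.22*a^2 + 3.02*a + 1.76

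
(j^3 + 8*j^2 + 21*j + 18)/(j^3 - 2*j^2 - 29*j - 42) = (j + 3)/(j - 7)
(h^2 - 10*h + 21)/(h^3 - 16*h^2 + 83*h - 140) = (h - 3)/(h^2 - 9*h + 20)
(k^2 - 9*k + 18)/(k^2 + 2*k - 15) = (k - 6)/(k + 5)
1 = 1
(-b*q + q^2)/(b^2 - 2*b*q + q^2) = q/(-b + q)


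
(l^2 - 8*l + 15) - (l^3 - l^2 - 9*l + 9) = -l^3 + 2*l^2 + l + 6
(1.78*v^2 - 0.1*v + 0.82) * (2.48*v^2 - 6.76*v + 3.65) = 4.4144*v^4 - 12.2808*v^3 + 9.2066*v^2 - 5.9082*v + 2.993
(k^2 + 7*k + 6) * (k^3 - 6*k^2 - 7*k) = k^5 + k^4 - 43*k^3 - 85*k^2 - 42*k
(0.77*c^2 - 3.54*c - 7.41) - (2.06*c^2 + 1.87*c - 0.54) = -1.29*c^2 - 5.41*c - 6.87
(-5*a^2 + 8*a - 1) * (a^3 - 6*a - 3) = -5*a^5 + 8*a^4 + 29*a^3 - 33*a^2 - 18*a + 3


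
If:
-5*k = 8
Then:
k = -8/5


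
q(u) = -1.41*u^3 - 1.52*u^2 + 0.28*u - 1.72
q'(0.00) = 0.28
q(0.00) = -1.72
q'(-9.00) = -314.99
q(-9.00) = 900.53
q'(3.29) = -55.51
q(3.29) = -67.46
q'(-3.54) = -41.97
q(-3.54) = 40.79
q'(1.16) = -8.94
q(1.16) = -5.64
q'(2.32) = -29.54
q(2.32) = -26.86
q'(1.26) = -10.27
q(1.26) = -6.60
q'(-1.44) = -4.11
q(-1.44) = -1.06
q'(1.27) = -10.40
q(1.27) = -6.70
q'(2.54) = -34.73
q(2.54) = -33.92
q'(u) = -4.23*u^2 - 3.04*u + 0.28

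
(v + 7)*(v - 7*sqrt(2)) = v^2 - 7*sqrt(2)*v + 7*v - 49*sqrt(2)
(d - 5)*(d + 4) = d^2 - d - 20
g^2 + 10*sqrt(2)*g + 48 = (g + 4*sqrt(2))*(g + 6*sqrt(2))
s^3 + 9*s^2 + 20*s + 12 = (s + 1)*(s + 2)*(s + 6)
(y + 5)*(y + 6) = y^2 + 11*y + 30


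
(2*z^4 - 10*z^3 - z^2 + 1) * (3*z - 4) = 6*z^5 - 38*z^4 + 37*z^3 + 4*z^2 + 3*z - 4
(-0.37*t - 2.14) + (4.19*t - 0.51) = 3.82*t - 2.65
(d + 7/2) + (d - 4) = 2*d - 1/2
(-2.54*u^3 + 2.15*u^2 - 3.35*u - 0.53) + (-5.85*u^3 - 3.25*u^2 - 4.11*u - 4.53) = -8.39*u^3 - 1.1*u^2 - 7.46*u - 5.06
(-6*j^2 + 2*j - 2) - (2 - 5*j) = -6*j^2 + 7*j - 4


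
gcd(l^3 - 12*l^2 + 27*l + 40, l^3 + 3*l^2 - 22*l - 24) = l + 1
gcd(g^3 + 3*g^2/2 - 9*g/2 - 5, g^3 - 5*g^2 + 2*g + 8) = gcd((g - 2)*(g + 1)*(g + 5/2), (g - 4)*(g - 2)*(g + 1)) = g^2 - g - 2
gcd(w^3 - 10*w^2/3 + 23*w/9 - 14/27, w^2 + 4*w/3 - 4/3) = w - 2/3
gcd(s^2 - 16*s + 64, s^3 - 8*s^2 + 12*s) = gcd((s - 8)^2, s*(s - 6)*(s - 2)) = 1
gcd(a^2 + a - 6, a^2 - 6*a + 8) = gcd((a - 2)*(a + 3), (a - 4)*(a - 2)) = a - 2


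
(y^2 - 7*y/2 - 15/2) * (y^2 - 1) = y^4 - 7*y^3/2 - 17*y^2/2 + 7*y/2 + 15/2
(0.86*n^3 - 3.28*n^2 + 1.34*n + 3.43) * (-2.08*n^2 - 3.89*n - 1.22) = -1.7888*n^5 + 3.477*n^4 + 8.9228*n^3 - 8.3454*n^2 - 14.9775*n - 4.1846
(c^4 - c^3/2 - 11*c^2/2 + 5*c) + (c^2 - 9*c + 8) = c^4 - c^3/2 - 9*c^2/2 - 4*c + 8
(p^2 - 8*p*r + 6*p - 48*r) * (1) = p^2 - 8*p*r + 6*p - 48*r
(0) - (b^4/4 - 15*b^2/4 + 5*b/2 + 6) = -b^4/4 + 15*b^2/4 - 5*b/2 - 6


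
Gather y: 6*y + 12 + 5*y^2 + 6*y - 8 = 5*y^2 + 12*y + 4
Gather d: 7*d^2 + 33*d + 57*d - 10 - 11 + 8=7*d^2 + 90*d - 13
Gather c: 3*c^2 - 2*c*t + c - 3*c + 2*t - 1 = 3*c^2 + c*(-2*t - 2) + 2*t - 1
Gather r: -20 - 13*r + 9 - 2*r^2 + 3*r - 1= -2*r^2 - 10*r - 12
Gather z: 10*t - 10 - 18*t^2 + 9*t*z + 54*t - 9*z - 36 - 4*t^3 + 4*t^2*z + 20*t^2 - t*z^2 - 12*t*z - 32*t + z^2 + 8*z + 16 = -4*t^3 + 2*t^2 + 32*t + z^2*(1 - t) + z*(4*t^2 - 3*t - 1) - 30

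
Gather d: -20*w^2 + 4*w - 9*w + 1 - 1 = -20*w^2 - 5*w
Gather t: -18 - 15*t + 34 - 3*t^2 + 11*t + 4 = -3*t^2 - 4*t + 20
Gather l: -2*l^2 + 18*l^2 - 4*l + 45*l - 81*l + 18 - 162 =16*l^2 - 40*l - 144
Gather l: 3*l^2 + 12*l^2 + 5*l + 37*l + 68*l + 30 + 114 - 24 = 15*l^2 + 110*l + 120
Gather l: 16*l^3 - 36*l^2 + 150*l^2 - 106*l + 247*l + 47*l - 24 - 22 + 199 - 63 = 16*l^3 + 114*l^2 + 188*l + 90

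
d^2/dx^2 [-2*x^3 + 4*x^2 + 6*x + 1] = 8 - 12*x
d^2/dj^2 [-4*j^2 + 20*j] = -8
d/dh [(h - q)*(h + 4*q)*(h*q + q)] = q*(3*h^2 + 6*h*q + 2*h - 4*q^2 + 3*q)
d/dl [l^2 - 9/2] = 2*l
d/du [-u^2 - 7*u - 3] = -2*u - 7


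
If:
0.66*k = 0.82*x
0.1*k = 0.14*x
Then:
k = 0.00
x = 0.00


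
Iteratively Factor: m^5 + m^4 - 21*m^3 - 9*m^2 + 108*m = (m - 3)*(m^4 + 4*m^3 - 9*m^2 - 36*m) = m*(m - 3)*(m^3 + 4*m^2 - 9*m - 36) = m*(m - 3)^2*(m^2 + 7*m + 12) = m*(m - 3)^2*(m + 4)*(m + 3)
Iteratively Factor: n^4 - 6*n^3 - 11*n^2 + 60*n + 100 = (n - 5)*(n^3 - n^2 - 16*n - 20) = (n - 5)*(n + 2)*(n^2 - 3*n - 10) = (n - 5)^2*(n + 2)*(n + 2)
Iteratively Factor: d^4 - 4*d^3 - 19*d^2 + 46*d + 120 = (d - 5)*(d^3 + d^2 - 14*d - 24) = (d - 5)*(d - 4)*(d^2 + 5*d + 6) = (d - 5)*(d - 4)*(d + 2)*(d + 3)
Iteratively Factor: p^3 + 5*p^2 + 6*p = (p + 3)*(p^2 + 2*p) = p*(p + 3)*(p + 2)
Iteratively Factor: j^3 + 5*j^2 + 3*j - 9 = (j + 3)*(j^2 + 2*j - 3) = (j + 3)^2*(j - 1)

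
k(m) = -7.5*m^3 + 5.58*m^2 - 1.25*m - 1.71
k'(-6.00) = -878.21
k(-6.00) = 1826.67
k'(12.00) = -3107.33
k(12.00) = -12173.19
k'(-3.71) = -352.35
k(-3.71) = 462.72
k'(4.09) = -331.99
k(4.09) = -426.61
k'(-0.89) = -29.00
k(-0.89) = 9.11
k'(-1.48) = -67.05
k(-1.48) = 36.68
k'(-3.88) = -383.27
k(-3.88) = 525.23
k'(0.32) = 0.02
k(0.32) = -1.78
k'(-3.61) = -334.76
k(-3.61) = 428.37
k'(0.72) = -4.88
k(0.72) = -2.52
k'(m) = -22.5*m^2 + 11.16*m - 1.25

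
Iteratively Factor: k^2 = (k)*(k)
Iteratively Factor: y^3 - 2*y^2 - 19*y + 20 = (y - 1)*(y^2 - y - 20) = (y - 5)*(y - 1)*(y + 4)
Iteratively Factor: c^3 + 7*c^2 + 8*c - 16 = (c - 1)*(c^2 + 8*c + 16) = (c - 1)*(c + 4)*(c + 4)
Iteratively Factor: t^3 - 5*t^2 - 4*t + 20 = (t - 2)*(t^2 - 3*t - 10) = (t - 5)*(t - 2)*(t + 2)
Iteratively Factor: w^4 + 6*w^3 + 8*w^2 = (w)*(w^3 + 6*w^2 + 8*w) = w*(w + 2)*(w^2 + 4*w) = w^2*(w + 2)*(w + 4)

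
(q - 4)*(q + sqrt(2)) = q^2 - 4*q + sqrt(2)*q - 4*sqrt(2)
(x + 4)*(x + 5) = x^2 + 9*x + 20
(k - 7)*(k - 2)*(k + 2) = k^3 - 7*k^2 - 4*k + 28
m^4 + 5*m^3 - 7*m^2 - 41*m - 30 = (m - 3)*(m + 1)*(m + 2)*(m + 5)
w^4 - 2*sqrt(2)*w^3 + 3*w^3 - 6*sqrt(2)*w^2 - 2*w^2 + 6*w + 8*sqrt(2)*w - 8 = (w - 1)*(w + 4)*(w - sqrt(2))^2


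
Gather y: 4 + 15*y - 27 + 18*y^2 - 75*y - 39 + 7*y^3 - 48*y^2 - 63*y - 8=7*y^3 - 30*y^2 - 123*y - 70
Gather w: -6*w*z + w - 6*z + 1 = w*(1 - 6*z) - 6*z + 1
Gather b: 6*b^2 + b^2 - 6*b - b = 7*b^2 - 7*b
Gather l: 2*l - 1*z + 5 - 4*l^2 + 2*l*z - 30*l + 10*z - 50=-4*l^2 + l*(2*z - 28) + 9*z - 45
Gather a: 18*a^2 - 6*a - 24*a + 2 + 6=18*a^2 - 30*a + 8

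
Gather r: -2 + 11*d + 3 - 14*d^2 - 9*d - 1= -14*d^2 + 2*d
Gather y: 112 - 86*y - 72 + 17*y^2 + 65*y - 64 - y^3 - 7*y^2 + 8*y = -y^3 + 10*y^2 - 13*y - 24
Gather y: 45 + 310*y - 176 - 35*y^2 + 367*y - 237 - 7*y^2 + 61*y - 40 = -42*y^2 + 738*y - 408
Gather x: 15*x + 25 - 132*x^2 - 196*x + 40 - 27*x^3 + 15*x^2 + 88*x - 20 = -27*x^3 - 117*x^2 - 93*x + 45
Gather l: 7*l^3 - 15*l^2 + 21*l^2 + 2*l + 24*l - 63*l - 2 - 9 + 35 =7*l^3 + 6*l^2 - 37*l + 24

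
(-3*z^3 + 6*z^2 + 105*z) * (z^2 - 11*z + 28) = -3*z^5 + 39*z^4 - 45*z^3 - 987*z^2 + 2940*z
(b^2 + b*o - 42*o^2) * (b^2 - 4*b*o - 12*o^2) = b^4 - 3*b^3*o - 58*b^2*o^2 + 156*b*o^3 + 504*o^4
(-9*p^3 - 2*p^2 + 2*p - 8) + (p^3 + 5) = -8*p^3 - 2*p^2 + 2*p - 3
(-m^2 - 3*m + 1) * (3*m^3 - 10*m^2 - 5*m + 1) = -3*m^5 + m^4 + 38*m^3 + 4*m^2 - 8*m + 1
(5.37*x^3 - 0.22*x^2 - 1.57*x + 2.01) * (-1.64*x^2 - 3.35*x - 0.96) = -8.8068*x^5 - 17.6287*x^4 - 1.8434*x^3 + 2.1743*x^2 - 5.2263*x - 1.9296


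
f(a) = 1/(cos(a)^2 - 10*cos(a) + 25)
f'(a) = (2*sin(a)*cos(a) - 10*sin(a))/(cos(a)^2 - 10*cos(a) + 25)^2 = 2*sin(a)/(cos(a) - 5)^3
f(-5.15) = 0.05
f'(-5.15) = -0.02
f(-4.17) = 0.03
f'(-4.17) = -0.01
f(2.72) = 0.03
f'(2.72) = -0.00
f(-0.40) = 0.06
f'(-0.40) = 0.01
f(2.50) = 0.03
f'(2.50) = -0.01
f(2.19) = 0.03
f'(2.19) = -0.01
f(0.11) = 0.06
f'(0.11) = -0.00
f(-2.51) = 0.03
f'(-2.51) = 0.01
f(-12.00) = 0.06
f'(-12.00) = -0.01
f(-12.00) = 0.06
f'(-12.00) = -0.01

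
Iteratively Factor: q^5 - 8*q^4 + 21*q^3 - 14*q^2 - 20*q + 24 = (q - 2)*(q^4 - 6*q^3 + 9*q^2 + 4*q - 12) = (q - 2)^2*(q^3 - 4*q^2 + q + 6) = (q - 2)^3*(q^2 - 2*q - 3) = (q - 2)^3*(q + 1)*(q - 3)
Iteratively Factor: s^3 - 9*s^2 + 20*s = (s - 5)*(s^2 - 4*s) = (s - 5)*(s - 4)*(s)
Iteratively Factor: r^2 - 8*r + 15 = (r - 3)*(r - 5)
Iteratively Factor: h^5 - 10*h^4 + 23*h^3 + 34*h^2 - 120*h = (h - 3)*(h^4 - 7*h^3 + 2*h^2 + 40*h) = (h - 3)*(h + 2)*(h^3 - 9*h^2 + 20*h) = (h - 4)*(h - 3)*(h + 2)*(h^2 - 5*h) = (h - 5)*(h - 4)*(h - 3)*(h + 2)*(h)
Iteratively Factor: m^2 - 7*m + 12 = (m - 3)*(m - 4)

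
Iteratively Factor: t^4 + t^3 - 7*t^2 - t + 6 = (t - 1)*(t^3 + 2*t^2 - 5*t - 6) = (t - 2)*(t - 1)*(t^2 + 4*t + 3) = (t - 2)*(t - 1)*(t + 1)*(t + 3)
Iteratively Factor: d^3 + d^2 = (d)*(d^2 + d) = d*(d + 1)*(d)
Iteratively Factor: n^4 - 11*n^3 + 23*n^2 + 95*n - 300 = (n + 3)*(n^3 - 14*n^2 + 65*n - 100) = (n - 5)*(n + 3)*(n^2 - 9*n + 20) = (n - 5)*(n - 4)*(n + 3)*(n - 5)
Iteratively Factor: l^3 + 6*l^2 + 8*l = (l)*(l^2 + 6*l + 8) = l*(l + 4)*(l + 2)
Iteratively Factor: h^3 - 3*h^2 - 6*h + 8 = (h - 4)*(h^2 + h - 2) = (h - 4)*(h - 1)*(h + 2)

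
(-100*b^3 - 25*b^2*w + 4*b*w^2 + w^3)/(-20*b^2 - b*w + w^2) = 5*b + w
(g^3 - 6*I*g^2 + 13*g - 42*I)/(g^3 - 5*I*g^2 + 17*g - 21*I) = (g - 2*I)/(g - I)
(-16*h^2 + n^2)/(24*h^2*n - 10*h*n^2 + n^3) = (-4*h - n)/(n*(6*h - n))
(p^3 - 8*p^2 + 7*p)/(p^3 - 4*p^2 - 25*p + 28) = p/(p + 4)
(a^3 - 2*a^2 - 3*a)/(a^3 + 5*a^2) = (a^2 - 2*a - 3)/(a*(a + 5))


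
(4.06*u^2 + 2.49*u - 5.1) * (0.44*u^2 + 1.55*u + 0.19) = 1.7864*u^4 + 7.3886*u^3 + 2.3869*u^2 - 7.4319*u - 0.969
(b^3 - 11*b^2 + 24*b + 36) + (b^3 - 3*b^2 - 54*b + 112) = 2*b^3 - 14*b^2 - 30*b + 148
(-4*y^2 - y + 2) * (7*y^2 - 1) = -28*y^4 - 7*y^3 + 18*y^2 + y - 2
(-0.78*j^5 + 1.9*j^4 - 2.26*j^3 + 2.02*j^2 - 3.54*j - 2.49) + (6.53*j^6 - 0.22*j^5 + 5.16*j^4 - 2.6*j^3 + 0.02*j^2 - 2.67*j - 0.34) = 6.53*j^6 - 1.0*j^5 + 7.06*j^4 - 4.86*j^3 + 2.04*j^2 - 6.21*j - 2.83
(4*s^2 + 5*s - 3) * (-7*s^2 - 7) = -28*s^4 - 35*s^3 - 7*s^2 - 35*s + 21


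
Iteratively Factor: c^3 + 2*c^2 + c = (c)*(c^2 + 2*c + 1) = c*(c + 1)*(c + 1)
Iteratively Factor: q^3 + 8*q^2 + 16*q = (q + 4)*(q^2 + 4*q) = q*(q + 4)*(q + 4)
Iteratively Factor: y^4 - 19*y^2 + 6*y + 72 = (y + 2)*(y^3 - 2*y^2 - 15*y + 36) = (y - 3)*(y + 2)*(y^2 + y - 12) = (y - 3)^2*(y + 2)*(y + 4)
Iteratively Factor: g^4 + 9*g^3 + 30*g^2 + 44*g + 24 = (g + 3)*(g^3 + 6*g^2 + 12*g + 8) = (g + 2)*(g + 3)*(g^2 + 4*g + 4) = (g + 2)^2*(g + 3)*(g + 2)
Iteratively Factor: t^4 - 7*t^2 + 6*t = (t)*(t^3 - 7*t + 6) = t*(t - 1)*(t^2 + t - 6) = t*(t - 1)*(t + 3)*(t - 2)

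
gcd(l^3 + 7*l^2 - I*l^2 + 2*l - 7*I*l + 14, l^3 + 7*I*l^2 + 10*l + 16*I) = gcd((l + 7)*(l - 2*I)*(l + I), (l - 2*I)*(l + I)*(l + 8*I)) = l^2 - I*l + 2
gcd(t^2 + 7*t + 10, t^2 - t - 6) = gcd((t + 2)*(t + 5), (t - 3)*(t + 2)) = t + 2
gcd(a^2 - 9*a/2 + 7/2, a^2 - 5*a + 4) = a - 1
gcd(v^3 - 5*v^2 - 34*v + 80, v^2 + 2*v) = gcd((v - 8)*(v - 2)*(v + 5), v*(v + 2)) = 1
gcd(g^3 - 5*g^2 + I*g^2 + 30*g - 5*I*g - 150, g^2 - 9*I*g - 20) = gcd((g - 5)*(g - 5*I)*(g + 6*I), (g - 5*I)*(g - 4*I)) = g - 5*I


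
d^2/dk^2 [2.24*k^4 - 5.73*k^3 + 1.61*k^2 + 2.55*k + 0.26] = 26.88*k^2 - 34.38*k + 3.22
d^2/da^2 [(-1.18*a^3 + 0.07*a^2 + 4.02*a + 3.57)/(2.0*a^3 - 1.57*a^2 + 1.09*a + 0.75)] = (-6.85039999999999*a^6 + 111.9144*a^5 + 115.9476*a^4 - 183.879438*a^3 + 21.840408*a^2 - 44.367246*a + 10.396434)/(8.0*a^9 - 18.84*a^8 + 27.8694*a^7 - 15.405493*a^6 + 1.058823*a^5 + 9.760074*a^4 - 3.030821*a^3 + 0.0238500000000004*a^2 + 1.839375*a + 0.421875)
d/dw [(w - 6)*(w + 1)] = 2*w - 5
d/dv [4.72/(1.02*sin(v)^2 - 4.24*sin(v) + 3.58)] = (20.0128 - 9.6288*sin(v))*cos(v)/(1.02*sin(v)^2 - 4.24*sin(v) + 3.58)^2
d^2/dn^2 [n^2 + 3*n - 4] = 2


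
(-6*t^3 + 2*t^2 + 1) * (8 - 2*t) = 12*t^4 - 52*t^3 + 16*t^2 - 2*t + 8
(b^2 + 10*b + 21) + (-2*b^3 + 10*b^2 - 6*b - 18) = -2*b^3 + 11*b^2 + 4*b + 3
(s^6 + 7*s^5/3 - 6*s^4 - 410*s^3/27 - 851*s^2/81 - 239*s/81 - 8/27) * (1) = s^6 + 7*s^5/3 - 6*s^4 - 410*s^3/27 - 851*s^2/81 - 239*s/81 - 8/27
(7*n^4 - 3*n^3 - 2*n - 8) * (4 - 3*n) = -21*n^5 + 37*n^4 - 12*n^3 + 6*n^2 + 16*n - 32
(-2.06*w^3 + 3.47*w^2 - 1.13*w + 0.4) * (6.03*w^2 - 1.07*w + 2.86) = -12.4218*w^5 + 23.1283*w^4 - 16.4184*w^3 + 13.5453*w^2 - 3.6598*w + 1.144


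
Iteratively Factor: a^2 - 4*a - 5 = (a + 1)*(a - 5)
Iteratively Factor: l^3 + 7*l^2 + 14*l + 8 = (l + 1)*(l^2 + 6*l + 8) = (l + 1)*(l + 4)*(l + 2)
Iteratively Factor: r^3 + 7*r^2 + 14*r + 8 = (r + 1)*(r^2 + 6*r + 8) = (r + 1)*(r + 2)*(r + 4)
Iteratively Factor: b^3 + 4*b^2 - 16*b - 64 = (b + 4)*(b^2 - 16) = (b - 4)*(b + 4)*(b + 4)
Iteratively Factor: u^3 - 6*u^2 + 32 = (u - 4)*(u^2 - 2*u - 8) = (u - 4)^2*(u + 2)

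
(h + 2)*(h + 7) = h^2 + 9*h + 14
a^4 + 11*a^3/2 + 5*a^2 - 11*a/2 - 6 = (a - 1)*(a + 1)*(a + 3/2)*(a + 4)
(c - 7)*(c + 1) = c^2 - 6*c - 7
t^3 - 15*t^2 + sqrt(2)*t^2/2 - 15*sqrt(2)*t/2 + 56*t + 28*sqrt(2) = (t - 8)*(t - 7)*(t + sqrt(2)/2)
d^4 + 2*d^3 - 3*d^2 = d^2*(d - 1)*(d + 3)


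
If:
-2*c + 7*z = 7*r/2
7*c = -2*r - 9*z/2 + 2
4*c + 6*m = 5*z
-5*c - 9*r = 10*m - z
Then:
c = 2128/8663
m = -942/8663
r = -72/8663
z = 572/8663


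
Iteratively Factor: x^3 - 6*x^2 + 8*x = (x)*(x^2 - 6*x + 8) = x*(x - 4)*(x - 2)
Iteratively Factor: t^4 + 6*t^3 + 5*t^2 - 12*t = (t + 4)*(t^3 + 2*t^2 - 3*t) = t*(t + 4)*(t^2 + 2*t - 3) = t*(t + 3)*(t + 4)*(t - 1)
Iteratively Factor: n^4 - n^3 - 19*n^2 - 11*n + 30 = (n - 1)*(n^3 - 19*n - 30) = (n - 1)*(n + 3)*(n^2 - 3*n - 10) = (n - 5)*(n - 1)*(n + 3)*(n + 2)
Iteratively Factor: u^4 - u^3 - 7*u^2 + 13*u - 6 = (u - 1)*(u^3 - 7*u + 6) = (u - 1)*(u + 3)*(u^2 - 3*u + 2) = (u - 2)*(u - 1)*(u + 3)*(u - 1)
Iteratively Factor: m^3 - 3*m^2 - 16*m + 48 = (m - 4)*(m^2 + m - 12) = (m - 4)*(m - 3)*(m + 4)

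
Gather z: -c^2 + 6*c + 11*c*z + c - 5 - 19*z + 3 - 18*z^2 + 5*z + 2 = -c^2 + 7*c - 18*z^2 + z*(11*c - 14)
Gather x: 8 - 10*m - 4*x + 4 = -10*m - 4*x + 12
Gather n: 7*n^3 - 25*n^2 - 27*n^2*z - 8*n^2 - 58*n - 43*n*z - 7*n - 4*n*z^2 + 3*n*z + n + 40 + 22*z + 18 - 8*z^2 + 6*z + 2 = 7*n^3 + n^2*(-27*z - 33) + n*(-4*z^2 - 40*z - 64) - 8*z^2 + 28*z + 60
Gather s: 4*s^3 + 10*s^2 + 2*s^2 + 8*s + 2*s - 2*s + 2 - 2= 4*s^3 + 12*s^2 + 8*s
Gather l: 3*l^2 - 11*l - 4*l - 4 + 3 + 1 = 3*l^2 - 15*l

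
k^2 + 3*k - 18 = (k - 3)*(k + 6)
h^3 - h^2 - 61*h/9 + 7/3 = (h - 3)*(h - 1/3)*(h + 7/3)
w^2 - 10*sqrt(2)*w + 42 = (w - 7*sqrt(2))*(w - 3*sqrt(2))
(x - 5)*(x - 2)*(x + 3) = x^3 - 4*x^2 - 11*x + 30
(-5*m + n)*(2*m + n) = -10*m^2 - 3*m*n + n^2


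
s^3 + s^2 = s^2*(s + 1)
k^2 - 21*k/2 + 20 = (k - 8)*(k - 5/2)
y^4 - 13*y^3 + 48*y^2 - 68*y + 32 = (y - 8)*(y - 2)^2*(y - 1)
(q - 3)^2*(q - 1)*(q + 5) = q^4 - 2*q^3 - 20*q^2 + 66*q - 45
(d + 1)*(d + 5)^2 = d^3 + 11*d^2 + 35*d + 25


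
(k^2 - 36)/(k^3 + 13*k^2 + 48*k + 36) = (k - 6)/(k^2 + 7*k + 6)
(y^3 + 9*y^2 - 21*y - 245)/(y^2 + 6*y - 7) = (y^2 + 2*y - 35)/(y - 1)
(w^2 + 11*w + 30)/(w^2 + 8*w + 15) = (w + 6)/(w + 3)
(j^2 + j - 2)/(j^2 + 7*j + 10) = (j - 1)/(j + 5)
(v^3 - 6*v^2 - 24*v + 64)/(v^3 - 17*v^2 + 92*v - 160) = (v^2 + 2*v - 8)/(v^2 - 9*v + 20)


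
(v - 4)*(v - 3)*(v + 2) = v^3 - 5*v^2 - 2*v + 24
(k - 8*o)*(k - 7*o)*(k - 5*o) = k^3 - 20*k^2*o + 131*k*o^2 - 280*o^3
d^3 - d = d*(d - 1)*(d + 1)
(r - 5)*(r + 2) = r^2 - 3*r - 10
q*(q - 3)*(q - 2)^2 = q^4 - 7*q^3 + 16*q^2 - 12*q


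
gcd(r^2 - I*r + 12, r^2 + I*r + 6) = r + 3*I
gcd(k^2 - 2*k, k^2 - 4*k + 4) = k - 2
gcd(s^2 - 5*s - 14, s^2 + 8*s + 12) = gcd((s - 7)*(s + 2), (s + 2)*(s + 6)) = s + 2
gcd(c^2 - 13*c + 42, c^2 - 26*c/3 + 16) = c - 6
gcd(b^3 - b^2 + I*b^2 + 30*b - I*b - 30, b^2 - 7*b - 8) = 1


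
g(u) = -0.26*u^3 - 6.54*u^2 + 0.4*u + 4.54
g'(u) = -0.78*u^2 - 13.08*u + 0.4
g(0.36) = 3.82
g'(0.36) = -4.41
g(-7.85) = -275.84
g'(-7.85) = 55.01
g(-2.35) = -29.14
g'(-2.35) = 26.83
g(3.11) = -65.29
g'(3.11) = -47.82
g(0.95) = -1.21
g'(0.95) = -12.73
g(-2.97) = -47.53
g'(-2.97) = 32.37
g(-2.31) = -28.08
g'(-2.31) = 26.45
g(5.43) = -227.75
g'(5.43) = -93.62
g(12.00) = -1381.70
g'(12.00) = -268.88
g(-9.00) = -339.26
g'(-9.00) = 54.94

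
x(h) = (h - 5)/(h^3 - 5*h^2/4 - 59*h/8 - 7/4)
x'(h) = (h - 5)*(-3*h^2 + 5*h/2 + 59/8)/(h^3 - 5*h^2/4 - 59*h/8 - 7/4)^2 + 1/(h^3 - 5*h^2/4 - 59*h/8 - 7/4) = 8*(-16*h^3 + 130*h^2 - 100*h - 309)/(64*h^6 - 160*h^5 - 844*h^4 + 956*h^3 + 3761*h^2 + 1652*h + 196)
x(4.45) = -0.02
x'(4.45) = 0.06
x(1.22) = 0.35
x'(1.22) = -0.29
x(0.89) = 0.48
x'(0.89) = -0.52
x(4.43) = -0.02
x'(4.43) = 0.07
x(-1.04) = -1.75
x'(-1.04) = -0.49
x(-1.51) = -2.10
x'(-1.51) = 2.53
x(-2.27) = 2.31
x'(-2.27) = 9.78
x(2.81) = 0.22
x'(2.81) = 0.10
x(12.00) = 0.00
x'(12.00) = 0.00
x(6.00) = 0.01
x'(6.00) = 0.00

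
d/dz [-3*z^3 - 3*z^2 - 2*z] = -9*z^2 - 6*z - 2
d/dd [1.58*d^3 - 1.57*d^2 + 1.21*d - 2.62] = 4.74*d^2 - 3.14*d + 1.21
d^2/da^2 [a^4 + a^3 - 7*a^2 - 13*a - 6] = 12*a^2 + 6*a - 14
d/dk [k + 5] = 1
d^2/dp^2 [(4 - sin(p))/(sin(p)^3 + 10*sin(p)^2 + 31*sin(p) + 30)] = (4*sin(p)^7 - 6*sin(p)^6 - 470*sin(p)^5 - 2560*sin(p)^4 - 3938*sin(p)^3 + 3530*sin(p)^2 + 13140*sin(p) + 7148)/(sin(p)^3 + 10*sin(p)^2 + 31*sin(p) + 30)^3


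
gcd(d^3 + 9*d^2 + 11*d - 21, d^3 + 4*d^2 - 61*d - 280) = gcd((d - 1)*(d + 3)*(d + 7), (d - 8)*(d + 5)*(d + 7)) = d + 7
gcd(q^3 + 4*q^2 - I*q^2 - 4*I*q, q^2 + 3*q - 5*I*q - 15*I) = 1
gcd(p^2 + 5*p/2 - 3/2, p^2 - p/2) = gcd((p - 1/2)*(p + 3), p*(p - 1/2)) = p - 1/2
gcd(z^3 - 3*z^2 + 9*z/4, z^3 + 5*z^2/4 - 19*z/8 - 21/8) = z - 3/2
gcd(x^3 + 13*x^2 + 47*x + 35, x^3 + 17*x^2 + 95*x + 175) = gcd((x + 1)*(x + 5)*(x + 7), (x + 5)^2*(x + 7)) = x^2 + 12*x + 35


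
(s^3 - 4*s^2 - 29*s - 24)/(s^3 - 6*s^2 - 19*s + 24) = (s + 1)/(s - 1)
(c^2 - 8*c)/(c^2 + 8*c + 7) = c*(c - 8)/(c^2 + 8*c + 7)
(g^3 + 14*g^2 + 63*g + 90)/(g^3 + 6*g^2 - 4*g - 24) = (g^2 + 8*g + 15)/(g^2 - 4)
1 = 1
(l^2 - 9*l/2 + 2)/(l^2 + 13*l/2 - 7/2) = (l - 4)/(l + 7)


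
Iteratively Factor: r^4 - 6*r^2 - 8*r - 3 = (r + 1)*(r^3 - r^2 - 5*r - 3) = (r - 3)*(r + 1)*(r^2 + 2*r + 1) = (r - 3)*(r + 1)^2*(r + 1)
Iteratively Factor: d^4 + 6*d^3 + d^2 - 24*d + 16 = (d - 1)*(d^3 + 7*d^2 + 8*d - 16) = (d - 1)^2*(d^2 + 8*d + 16) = (d - 1)^2*(d + 4)*(d + 4)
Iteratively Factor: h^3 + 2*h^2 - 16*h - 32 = (h + 4)*(h^2 - 2*h - 8) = (h + 2)*(h + 4)*(h - 4)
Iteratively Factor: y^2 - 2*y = (y - 2)*(y)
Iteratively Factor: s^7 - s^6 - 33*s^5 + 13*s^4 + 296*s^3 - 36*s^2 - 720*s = (s + 2)*(s^6 - 3*s^5 - 27*s^4 + 67*s^3 + 162*s^2 - 360*s) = (s + 2)*(s + 3)*(s^5 - 6*s^4 - 9*s^3 + 94*s^2 - 120*s) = s*(s + 2)*(s + 3)*(s^4 - 6*s^3 - 9*s^2 + 94*s - 120) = s*(s - 3)*(s + 2)*(s + 3)*(s^3 - 3*s^2 - 18*s + 40) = s*(s - 3)*(s + 2)*(s + 3)*(s + 4)*(s^2 - 7*s + 10) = s*(s - 3)*(s - 2)*(s + 2)*(s + 3)*(s + 4)*(s - 5)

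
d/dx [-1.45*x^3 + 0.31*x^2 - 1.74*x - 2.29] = -4.35*x^2 + 0.62*x - 1.74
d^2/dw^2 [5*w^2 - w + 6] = 10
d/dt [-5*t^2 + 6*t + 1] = 6 - 10*t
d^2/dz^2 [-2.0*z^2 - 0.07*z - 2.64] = -4.00000000000000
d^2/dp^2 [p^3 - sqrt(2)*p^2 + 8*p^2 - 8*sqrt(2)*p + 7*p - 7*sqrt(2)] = 6*p - 2*sqrt(2) + 16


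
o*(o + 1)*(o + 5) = o^3 + 6*o^2 + 5*o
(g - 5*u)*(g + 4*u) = g^2 - g*u - 20*u^2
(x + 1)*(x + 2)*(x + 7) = x^3 + 10*x^2 + 23*x + 14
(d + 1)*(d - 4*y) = d^2 - 4*d*y + d - 4*y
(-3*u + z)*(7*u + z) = -21*u^2 + 4*u*z + z^2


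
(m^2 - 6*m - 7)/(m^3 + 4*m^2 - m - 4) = (m - 7)/(m^2 + 3*m - 4)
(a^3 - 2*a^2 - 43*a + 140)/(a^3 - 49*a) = (a^2 - 9*a + 20)/(a*(a - 7))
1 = 1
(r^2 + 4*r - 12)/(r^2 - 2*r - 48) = (r - 2)/(r - 8)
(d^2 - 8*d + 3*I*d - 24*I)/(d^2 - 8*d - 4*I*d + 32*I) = (d + 3*I)/(d - 4*I)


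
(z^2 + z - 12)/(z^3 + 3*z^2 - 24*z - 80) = (z - 3)/(z^2 - z - 20)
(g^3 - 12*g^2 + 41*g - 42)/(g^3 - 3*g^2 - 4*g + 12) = (g - 7)/(g + 2)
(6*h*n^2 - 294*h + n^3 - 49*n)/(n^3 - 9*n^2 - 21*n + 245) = (6*h*n + 42*h + n^2 + 7*n)/(n^2 - 2*n - 35)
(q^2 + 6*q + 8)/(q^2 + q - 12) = (q + 2)/(q - 3)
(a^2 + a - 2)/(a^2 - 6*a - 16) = (a - 1)/(a - 8)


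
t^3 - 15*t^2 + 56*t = t*(t - 8)*(t - 7)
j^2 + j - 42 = (j - 6)*(j + 7)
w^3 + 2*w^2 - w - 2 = (w - 1)*(w + 1)*(w + 2)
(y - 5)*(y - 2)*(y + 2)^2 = y^4 - 3*y^3 - 14*y^2 + 12*y + 40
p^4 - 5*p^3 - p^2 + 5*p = p*(p - 5)*(p - 1)*(p + 1)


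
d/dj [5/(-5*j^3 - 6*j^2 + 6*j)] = 15*(5*j^2 + 4*j - 2)/(j^2*(5*j^2 + 6*j - 6)^2)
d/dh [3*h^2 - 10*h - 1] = 6*h - 10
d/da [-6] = 0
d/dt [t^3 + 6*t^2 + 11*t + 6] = 3*t^2 + 12*t + 11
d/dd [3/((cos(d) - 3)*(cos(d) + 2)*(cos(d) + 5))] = 3*(-3*sin(d)^2 + 8*cos(d) - 8)*sin(d)/((cos(d) - 3)^2*(cos(d) + 2)^2*(cos(d) + 5)^2)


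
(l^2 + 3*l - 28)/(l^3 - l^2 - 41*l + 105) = (l - 4)/(l^2 - 8*l + 15)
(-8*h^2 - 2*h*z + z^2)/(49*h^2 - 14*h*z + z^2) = (-8*h^2 - 2*h*z + z^2)/(49*h^2 - 14*h*z + z^2)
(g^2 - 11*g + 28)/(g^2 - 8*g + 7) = (g - 4)/(g - 1)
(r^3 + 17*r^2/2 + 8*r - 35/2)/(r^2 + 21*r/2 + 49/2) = (2*r^2 + 3*r - 5)/(2*r + 7)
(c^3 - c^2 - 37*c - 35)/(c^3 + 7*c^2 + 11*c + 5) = (c - 7)/(c + 1)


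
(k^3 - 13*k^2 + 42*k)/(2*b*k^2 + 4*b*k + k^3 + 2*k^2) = (k^2 - 13*k + 42)/(2*b*k + 4*b + k^2 + 2*k)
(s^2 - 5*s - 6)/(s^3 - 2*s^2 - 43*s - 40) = (s - 6)/(s^2 - 3*s - 40)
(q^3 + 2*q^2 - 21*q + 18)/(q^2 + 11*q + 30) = (q^2 - 4*q + 3)/(q + 5)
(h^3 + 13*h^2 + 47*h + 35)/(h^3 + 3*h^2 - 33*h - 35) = (h + 5)/(h - 5)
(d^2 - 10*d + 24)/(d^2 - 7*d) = (d^2 - 10*d + 24)/(d*(d - 7))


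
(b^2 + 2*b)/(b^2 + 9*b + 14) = b/(b + 7)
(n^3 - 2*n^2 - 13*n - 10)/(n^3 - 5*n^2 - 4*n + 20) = (n + 1)/(n - 2)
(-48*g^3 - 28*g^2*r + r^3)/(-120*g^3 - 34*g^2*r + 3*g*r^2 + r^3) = (2*g + r)/(5*g + r)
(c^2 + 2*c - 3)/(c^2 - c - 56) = (-c^2 - 2*c + 3)/(-c^2 + c + 56)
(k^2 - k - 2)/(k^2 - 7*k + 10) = (k + 1)/(k - 5)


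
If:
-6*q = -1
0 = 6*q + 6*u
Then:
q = 1/6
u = -1/6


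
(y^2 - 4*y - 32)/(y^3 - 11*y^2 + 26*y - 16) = (y + 4)/(y^2 - 3*y + 2)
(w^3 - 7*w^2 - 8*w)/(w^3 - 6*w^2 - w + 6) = w*(w - 8)/(w^2 - 7*w + 6)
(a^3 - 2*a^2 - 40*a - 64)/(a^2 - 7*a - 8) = (a^2 + 6*a + 8)/(a + 1)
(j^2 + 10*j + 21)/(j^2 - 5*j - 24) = (j + 7)/(j - 8)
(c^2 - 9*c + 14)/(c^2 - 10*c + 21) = (c - 2)/(c - 3)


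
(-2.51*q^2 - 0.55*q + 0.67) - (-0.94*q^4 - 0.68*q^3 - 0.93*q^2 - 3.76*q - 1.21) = 0.94*q^4 + 0.68*q^3 - 1.58*q^2 + 3.21*q + 1.88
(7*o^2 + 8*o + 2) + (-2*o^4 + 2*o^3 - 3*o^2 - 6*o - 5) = -2*o^4 + 2*o^3 + 4*o^2 + 2*o - 3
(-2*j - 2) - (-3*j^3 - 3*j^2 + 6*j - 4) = 3*j^3 + 3*j^2 - 8*j + 2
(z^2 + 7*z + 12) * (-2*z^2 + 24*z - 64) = -2*z^4 + 10*z^3 + 80*z^2 - 160*z - 768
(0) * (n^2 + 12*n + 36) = 0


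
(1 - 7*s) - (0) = 1 - 7*s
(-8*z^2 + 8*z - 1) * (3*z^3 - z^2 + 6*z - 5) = -24*z^5 + 32*z^4 - 59*z^3 + 89*z^2 - 46*z + 5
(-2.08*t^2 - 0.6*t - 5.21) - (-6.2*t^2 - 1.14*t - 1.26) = 4.12*t^2 + 0.54*t - 3.95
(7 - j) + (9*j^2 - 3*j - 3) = 9*j^2 - 4*j + 4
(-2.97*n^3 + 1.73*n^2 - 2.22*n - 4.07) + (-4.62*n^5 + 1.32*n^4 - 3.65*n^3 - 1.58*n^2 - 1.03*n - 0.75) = -4.62*n^5 + 1.32*n^4 - 6.62*n^3 + 0.15*n^2 - 3.25*n - 4.82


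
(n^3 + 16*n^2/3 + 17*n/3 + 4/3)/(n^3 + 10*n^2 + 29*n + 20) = (n + 1/3)/(n + 5)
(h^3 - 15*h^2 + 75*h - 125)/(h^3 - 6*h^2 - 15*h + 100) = (h - 5)/(h + 4)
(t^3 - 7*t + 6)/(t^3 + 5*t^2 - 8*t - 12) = (t^2 + 2*t - 3)/(t^2 + 7*t + 6)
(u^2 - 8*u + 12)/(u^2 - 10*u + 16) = (u - 6)/(u - 8)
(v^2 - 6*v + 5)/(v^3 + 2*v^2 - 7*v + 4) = (v - 5)/(v^2 + 3*v - 4)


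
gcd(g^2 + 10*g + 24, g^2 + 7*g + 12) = g + 4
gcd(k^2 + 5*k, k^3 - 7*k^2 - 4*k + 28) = 1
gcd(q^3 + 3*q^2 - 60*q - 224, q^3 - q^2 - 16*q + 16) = q + 4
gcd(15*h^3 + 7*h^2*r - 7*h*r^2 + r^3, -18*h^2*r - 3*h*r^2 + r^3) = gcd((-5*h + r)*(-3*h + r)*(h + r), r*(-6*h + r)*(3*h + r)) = 1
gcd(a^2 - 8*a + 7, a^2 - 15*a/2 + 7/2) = a - 7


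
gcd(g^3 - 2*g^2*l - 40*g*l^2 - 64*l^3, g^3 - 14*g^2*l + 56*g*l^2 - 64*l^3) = g - 8*l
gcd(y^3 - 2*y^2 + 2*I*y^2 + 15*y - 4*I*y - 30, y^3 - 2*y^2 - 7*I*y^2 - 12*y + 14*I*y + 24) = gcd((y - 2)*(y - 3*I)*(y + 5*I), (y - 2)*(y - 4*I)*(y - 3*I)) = y^2 + y*(-2 - 3*I) + 6*I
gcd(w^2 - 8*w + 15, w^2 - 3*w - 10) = w - 5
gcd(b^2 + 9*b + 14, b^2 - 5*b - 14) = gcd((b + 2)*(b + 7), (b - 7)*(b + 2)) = b + 2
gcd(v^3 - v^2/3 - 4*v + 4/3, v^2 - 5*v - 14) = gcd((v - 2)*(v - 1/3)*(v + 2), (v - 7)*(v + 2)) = v + 2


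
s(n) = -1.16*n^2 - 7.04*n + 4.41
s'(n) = -2.32*n - 7.04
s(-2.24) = 14.36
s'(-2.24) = -1.84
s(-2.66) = 14.93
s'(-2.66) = -0.87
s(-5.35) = 8.87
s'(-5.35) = 5.37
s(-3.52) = 14.82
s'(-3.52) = 1.13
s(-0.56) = 7.99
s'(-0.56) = -5.74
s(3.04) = -27.71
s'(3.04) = -14.09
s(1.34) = -7.11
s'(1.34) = -10.15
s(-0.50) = 7.64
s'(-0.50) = -5.88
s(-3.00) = 15.09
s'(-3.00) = -0.08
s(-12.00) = -78.15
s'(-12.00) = 20.80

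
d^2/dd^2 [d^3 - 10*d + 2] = 6*d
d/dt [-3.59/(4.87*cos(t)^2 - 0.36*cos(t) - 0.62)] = (1.2924 - 34.9666*cos(t))*sin(t)/(-4.87*cos(t)^2 + 0.36*cos(t) + 0.62)^2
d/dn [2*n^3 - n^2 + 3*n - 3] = 6*n^2 - 2*n + 3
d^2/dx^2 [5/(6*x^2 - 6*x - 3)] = 20*(2*x^2 - 2*x - 2*(2*x - 1)^2 - 1)/(3*(-2*x^2 + 2*x + 1)^3)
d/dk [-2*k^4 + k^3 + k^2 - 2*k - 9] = -8*k^3 + 3*k^2 + 2*k - 2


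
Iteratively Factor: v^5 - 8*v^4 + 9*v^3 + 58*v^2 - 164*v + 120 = (v - 5)*(v^4 - 3*v^3 - 6*v^2 + 28*v - 24) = (v - 5)*(v - 2)*(v^3 - v^2 - 8*v + 12) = (v - 5)*(v - 2)*(v + 3)*(v^2 - 4*v + 4) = (v - 5)*(v - 2)^2*(v + 3)*(v - 2)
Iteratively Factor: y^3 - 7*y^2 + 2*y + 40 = (y - 4)*(y^2 - 3*y - 10) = (y - 4)*(y + 2)*(y - 5)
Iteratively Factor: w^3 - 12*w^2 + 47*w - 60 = (w - 4)*(w^2 - 8*w + 15) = (w - 5)*(w - 4)*(w - 3)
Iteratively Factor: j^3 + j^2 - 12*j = (j - 3)*(j^2 + 4*j) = (j - 3)*(j + 4)*(j)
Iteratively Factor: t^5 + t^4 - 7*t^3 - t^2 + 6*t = (t + 3)*(t^4 - 2*t^3 - t^2 + 2*t) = t*(t + 3)*(t^3 - 2*t^2 - t + 2) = t*(t - 2)*(t + 3)*(t^2 - 1) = t*(t - 2)*(t - 1)*(t + 3)*(t + 1)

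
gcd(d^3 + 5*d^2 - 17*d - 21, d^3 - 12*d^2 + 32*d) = 1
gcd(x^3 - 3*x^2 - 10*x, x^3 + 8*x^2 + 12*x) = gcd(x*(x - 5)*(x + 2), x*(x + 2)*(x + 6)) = x^2 + 2*x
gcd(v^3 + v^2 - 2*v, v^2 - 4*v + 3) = v - 1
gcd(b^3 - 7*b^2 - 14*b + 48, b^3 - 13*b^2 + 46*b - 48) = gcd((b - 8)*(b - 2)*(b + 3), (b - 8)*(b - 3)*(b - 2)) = b^2 - 10*b + 16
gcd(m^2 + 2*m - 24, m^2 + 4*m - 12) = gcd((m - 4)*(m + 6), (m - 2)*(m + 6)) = m + 6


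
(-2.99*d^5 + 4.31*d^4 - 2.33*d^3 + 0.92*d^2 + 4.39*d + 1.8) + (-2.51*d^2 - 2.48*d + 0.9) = -2.99*d^5 + 4.31*d^4 - 2.33*d^3 - 1.59*d^2 + 1.91*d + 2.7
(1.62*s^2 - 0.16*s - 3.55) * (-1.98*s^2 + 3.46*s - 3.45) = -3.2076*s^4 + 5.922*s^3 + 0.886399999999999*s^2 - 11.731*s + 12.2475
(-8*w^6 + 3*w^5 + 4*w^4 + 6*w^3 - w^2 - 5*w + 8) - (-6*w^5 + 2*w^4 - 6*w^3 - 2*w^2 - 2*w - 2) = -8*w^6 + 9*w^5 + 2*w^4 + 12*w^3 + w^2 - 3*w + 10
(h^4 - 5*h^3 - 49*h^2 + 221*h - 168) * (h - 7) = h^5 - 12*h^4 - 14*h^3 + 564*h^2 - 1715*h + 1176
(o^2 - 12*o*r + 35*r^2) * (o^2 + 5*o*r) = o^4 - 7*o^3*r - 25*o^2*r^2 + 175*o*r^3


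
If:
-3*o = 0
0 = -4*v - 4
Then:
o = 0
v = -1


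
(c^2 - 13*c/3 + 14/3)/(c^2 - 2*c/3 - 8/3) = (3*c - 7)/(3*c + 4)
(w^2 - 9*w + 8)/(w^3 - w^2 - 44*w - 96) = (w - 1)/(w^2 + 7*w + 12)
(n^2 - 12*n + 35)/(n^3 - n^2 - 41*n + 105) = (n - 7)/(n^2 + 4*n - 21)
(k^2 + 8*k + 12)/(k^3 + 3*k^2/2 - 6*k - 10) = 2*(k + 6)/(2*k^2 - k - 10)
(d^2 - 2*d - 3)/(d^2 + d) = (d - 3)/d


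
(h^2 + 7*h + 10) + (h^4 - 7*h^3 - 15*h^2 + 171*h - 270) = h^4 - 7*h^3 - 14*h^2 + 178*h - 260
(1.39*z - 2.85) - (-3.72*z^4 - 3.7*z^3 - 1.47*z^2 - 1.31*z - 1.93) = 3.72*z^4 + 3.7*z^3 + 1.47*z^2 + 2.7*z - 0.92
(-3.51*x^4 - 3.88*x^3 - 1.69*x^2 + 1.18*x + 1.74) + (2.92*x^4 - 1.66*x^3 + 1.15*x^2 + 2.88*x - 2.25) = -0.59*x^4 - 5.54*x^3 - 0.54*x^2 + 4.06*x - 0.51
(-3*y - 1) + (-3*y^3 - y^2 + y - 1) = -3*y^3 - y^2 - 2*y - 2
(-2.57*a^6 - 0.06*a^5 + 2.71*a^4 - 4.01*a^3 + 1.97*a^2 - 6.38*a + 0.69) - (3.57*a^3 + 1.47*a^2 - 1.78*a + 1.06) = -2.57*a^6 - 0.06*a^5 + 2.71*a^4 - 7.58*a^3 + 0.5*a^2 - 4.6*a - 0.37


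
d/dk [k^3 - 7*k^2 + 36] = k*(3*k - 14)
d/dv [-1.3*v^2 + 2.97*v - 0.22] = 2.97 - 2.6*v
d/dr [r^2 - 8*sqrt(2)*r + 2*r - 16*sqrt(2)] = 2*r - 8*sqrt(2) + 2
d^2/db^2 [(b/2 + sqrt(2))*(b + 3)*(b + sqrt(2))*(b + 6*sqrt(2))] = 6*b^2 + 9*b + 27*sqrt(2)*b + 27*sqrt(2) + 40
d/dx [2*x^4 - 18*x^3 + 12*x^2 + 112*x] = 8*x^3 - 54*x^2 + 24*x + 112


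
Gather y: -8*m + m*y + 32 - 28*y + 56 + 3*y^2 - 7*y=-8*m + 3*y^2 + y*(m - 35) + 88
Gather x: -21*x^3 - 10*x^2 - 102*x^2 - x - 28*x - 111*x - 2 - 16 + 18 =-21*x^3 - 112*x^2 - 140*x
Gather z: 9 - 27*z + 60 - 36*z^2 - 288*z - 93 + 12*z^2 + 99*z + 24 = -24*z^2 - 216*z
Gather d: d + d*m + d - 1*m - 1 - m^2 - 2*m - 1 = d*(m + 2) - m^2 - 3*m - 2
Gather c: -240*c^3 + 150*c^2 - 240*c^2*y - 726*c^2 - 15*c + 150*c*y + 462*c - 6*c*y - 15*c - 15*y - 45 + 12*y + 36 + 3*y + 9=-240*c^3 + c^2*(-240*y - 576) + c*(144*y + 432)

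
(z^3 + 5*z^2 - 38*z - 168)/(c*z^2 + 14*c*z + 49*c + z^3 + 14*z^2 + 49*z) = (z^2 - 2*z - 24)/(c*z + 7*c + z^2 + 7*z)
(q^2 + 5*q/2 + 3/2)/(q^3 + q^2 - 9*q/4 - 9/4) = 2/(2*q - 3)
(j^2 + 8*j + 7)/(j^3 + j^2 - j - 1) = (j + 7)/(j^2 - 1)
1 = 1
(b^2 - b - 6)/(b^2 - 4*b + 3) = (b + 2)/(b - 1)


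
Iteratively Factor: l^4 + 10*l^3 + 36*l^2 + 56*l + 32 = (l + 4)*(l^3 + 6*l^2 + 12*l + 8) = (l + 2)*(l + 4)*(l^2 + 4*l + 4) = (l + 2)^2*(l + 4)*(l + 2)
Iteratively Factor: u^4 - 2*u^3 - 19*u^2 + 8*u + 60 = (u - 2)*(u^3 - 19*u - 30) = (u - 2)*(u + 2)*(u^2 - 2*u - 15) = (u - 5)*(u - 2)*(u + 2)*(u + 3)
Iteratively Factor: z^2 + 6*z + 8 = (z + 2)*(z + 4)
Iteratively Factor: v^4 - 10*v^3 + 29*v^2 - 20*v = (v - 1)*(v^3 - 9*v^2 + 20*v) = (v - 5)*(v - 1)*(v^2 - 4*v) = v*(v - 5)*(v - 1)*(v - 4)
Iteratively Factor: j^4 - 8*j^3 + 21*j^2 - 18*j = (j - 3)*(j^3 - 5*j^2 + 6*j) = (j - 3)*(j - 2)*(j^2 - 3*j) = (j - 3)^2*(j - 2)*(j)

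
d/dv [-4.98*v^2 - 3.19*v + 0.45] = -9.96*v - 3.19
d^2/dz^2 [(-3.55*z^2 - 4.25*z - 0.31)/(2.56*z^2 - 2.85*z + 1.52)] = (-107.5072*z^3 + 70.692864*z^2 + 112.79616*z - 55.849246)/(16.777216*z^6 - 56.03328*z^5 + 92.265216*z^4 - 89.688645*z^3 + 54.782472*z^2 - 19.75392*z + 3.511808)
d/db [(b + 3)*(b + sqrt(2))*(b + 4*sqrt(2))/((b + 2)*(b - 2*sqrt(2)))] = (b^4 - 4*sqrt(2)*b^3 + 4*b^3 - 23*sqrt(2)*b^2 - 22*b^2 - 128*b - 24*sqrt(2)*b - 168 + 16*sqrt(2))/(b^4 - 4*sqrt(2)*b^3 + 4*b^3 - 16*sqrt(2)*b^2 + 12*b^2 - 16*sqrt(2)*b + 32*b + 32)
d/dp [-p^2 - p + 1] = -2*p - 1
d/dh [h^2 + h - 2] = 2*h + 1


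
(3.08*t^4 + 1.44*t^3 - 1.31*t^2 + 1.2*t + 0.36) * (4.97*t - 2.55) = 15.3076*t^5 - 0.6972*t^4 - 10.1827*t^3 + 9.3045*t^2 - 1.2708*t - 0.918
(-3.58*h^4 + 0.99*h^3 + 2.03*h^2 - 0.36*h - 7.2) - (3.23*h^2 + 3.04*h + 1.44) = -3.58*h^4 + 0.99*h^3 - 1.2*h^2 - 3.4*h - 8.64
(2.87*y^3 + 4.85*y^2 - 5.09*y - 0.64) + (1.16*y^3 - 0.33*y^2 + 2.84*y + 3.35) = 4.03*y^3 + 4.52*y^2 - 2.25*y + 2.71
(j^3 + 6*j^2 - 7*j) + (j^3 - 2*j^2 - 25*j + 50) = 2*j^3 + 4*j^2 - 32*j + 50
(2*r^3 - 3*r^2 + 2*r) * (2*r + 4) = 4*r^4 + 2*r^3 - 8*r^2 + 8*r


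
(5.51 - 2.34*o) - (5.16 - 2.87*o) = 0.53*o + 0.35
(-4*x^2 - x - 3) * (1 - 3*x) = 12*x^3 - x^2 + 8*x - 3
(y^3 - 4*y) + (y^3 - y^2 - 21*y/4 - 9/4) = 2*y^3 - y^2 - 37*y/4 - 9/4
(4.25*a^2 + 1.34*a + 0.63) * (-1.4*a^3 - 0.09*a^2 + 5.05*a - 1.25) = -5.95*a^5 - 2.2585*a^4 + 20.4599*a^3 + 1.3978*a^2 + 1.5065*a - 0.7875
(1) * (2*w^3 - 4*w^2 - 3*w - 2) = 2*w^3 - 4*w^2 - 3*w - 2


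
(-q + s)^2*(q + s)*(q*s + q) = q^4*s + q^4 - q^3*s^2 - q^3*s - q^2*s^3 - q^2*s^2 + q*s^4 + q*s^3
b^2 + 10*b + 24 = (b + 4)*(b + 6)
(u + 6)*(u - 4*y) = u^2 - 4*u*y + 6*u - 24*y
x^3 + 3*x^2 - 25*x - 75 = (x - 5)*(x + 3)*(x + 5)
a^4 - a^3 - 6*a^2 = a^2*(a - 3)*(a + 2)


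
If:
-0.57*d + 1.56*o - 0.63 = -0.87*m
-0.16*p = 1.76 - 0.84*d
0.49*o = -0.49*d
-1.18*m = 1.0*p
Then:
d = 1.25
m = 3.78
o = -1.25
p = -4.46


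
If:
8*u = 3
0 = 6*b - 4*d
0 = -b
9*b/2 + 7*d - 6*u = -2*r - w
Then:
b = 0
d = 0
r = 9/8 - w/2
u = 3/8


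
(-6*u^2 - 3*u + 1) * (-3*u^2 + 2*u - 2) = 18*u^4 - 3*u^3 + 3*u^2 + 8*u - 2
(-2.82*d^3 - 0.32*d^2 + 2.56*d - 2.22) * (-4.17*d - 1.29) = 11.7594*d^4 + 4.9722*d^3 - 10.2624*d^2 + 5.955*d + 2.8638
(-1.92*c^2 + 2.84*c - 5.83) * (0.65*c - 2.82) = -1.248*c^3 + 7.2604*c^2 - 11.7983*c + 16.4406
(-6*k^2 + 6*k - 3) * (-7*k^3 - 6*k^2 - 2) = 42*k^5 - 6*k^4 - 15*k^3 + 30*k^2 - 12*k + 6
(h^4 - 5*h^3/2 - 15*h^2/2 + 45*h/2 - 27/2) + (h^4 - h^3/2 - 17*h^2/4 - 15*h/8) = 2*h^4 - 3*h^3 - 47*h^2/4 + 165*h/8 - 27/2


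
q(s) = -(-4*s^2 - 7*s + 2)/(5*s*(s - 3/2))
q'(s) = -(-8*s - 7)/(5*s*(s - 3/2)) + (-4*s^2 - 7*s + 2)/(5*s*(s - 3/2)^2) + (-4*s^2 - 7*s + 2)/(5*s^2*(s - 3/2))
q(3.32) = 2.16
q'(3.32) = -0.73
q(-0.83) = -0.52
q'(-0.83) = -0.82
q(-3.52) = 0.26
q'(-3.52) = -0.11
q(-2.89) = 0.18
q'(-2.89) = -0.15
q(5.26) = 1.47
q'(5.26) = -0.17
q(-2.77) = 0.16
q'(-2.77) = -0.16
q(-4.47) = 0.35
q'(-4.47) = -0.08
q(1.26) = -8.71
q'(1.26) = -40.68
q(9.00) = 1.14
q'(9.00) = -0.04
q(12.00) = 1.04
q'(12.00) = -0.02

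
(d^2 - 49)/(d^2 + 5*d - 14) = (d - 7)/(d - 2)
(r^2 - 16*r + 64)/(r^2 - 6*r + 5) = (r^2 - 16*r + 64)/(r^2 - 6*r + 5)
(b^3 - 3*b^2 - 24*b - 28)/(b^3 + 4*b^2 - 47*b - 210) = (b^2 + 4*b + 4)/(b^2 + 11*b + 30)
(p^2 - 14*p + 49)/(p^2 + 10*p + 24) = (p^2 - 14*p + 49)/(p^2 + 10*p + 24)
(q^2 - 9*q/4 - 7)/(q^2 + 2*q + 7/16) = 4*(q - 4)/(4*q + 1)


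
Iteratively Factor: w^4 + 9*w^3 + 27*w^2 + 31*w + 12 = (w + 1)*(w^3 + 8*w^2 + 19*w + 12) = (w + 1)*(w + 3)*(w^2 + 5*w + 4) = (w + 1)^2*(w + 3)*(w + 4)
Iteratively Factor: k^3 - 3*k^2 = (k - 3)*(k^2) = k*(k - 3)*(k)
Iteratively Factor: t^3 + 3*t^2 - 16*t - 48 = (t + 4)*(t^2 - t - 12) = (t + 3)*(t + 4)*(t - 4)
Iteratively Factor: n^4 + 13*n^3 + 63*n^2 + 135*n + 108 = (n + 3)*(n^3 + 10*n^2 + 33*n + 36) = (n + 3)^2*(n^2 + 7*n + 12) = (n + 3)^3*(n + 4)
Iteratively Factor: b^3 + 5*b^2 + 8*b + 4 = (b + 2)*(b^2 + 3*b + 2) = (b + 1)*(b + 2)*(b + 2)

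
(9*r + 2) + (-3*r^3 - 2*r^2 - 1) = -3*r^3 - 2*r^2 + 9*r + 1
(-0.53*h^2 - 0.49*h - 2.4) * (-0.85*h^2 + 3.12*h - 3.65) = 0.4505*h^4 - 1.2371*h^3 + 2.4457*h^2 - 5.6995*h + 8.76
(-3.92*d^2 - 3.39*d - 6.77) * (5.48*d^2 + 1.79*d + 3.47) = -21.4816*d^4 - 25.594*d^3 - 56.7701*d^2 - 23.8816*d - 23.4919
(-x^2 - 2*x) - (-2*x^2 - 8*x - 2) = x^2 + 6*x + 2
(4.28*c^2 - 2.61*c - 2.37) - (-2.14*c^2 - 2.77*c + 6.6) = 6.42*c^2 + 0.16*c - 8.97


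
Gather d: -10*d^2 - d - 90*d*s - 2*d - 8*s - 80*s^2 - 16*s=-10*d^2 + d*(-90*s - 3) - 80*s^2 - 24*s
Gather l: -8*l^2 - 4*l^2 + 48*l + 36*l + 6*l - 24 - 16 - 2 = -12*l^2 + 90*l - 42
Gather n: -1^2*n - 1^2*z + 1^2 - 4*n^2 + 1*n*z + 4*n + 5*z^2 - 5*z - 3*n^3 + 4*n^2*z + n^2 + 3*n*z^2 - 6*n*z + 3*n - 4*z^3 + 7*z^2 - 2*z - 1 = -3*n^3 + n^2*(4*z - 3) + n*(3*z^2 - 5*z + 6) - 4*z^3 + 12*z^2 - 8*z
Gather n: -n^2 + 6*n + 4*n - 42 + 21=-n^2 + 10*n - 21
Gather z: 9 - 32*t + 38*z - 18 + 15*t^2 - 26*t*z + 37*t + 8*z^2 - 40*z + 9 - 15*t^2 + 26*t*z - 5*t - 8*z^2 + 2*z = 0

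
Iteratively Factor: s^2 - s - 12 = (s - 4)*(s + 3)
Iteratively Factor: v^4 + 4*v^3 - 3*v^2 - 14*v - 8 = (v - 2)*(v^3 + 6*v^2 + 9*v + 4) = (v - 2)*(v + 1)*(v^2 + 5*v + 4) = (v - 2)*(v + 1)*(v + 4)*(v + 1)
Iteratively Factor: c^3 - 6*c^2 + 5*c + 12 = (c - 4)*(c^2 - 2*c - 3) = (c - 4)*(c + 1)*(c - 3)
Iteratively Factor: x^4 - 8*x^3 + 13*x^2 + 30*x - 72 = (x - 3)*(x^3 - 5*x^2 - 2*x + 24) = (x - 3)^2*(x^2 - 2*x - 8) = (x - 3)^2*(x + 2)*(x - 4)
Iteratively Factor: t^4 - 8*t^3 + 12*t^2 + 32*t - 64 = (t - 4)*(t^3 - 4*t^2 - 4*t + 16) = (t - 4)*(t + 2)*(t^2 - 6*t + 8) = (t - 4)^2*(t + 2)*(t - 2)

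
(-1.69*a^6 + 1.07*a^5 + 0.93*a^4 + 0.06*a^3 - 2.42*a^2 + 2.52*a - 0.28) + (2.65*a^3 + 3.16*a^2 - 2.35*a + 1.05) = -1.69*a^6 + 1.07*a^5 + 0.93*a^4 + 2.71*a^3 + 0.74*a^2 + 0.17*a + 0.77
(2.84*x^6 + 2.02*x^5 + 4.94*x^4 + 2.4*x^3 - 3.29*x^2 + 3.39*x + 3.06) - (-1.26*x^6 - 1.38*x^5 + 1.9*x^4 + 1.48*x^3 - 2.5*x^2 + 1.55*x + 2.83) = 4.1*x^6 + 3.4*x^5 + 3.04*x^4 + 0.92*x^3 - 0.79*x^2 + 1.84*x + 0.23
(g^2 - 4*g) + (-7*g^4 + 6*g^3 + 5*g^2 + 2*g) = -7*g^4 + 6*g^3 + 6*g^2 - 2*g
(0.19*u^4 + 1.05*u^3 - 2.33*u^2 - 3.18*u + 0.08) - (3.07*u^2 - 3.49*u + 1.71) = 0.19*u^4 + 1.05*u^3 - 5.4*u^2 + 0.31*u - 1.63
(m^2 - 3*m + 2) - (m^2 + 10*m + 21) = -13*m - 19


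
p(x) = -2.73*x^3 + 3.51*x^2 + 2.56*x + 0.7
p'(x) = -8.19*x^2 + 7.02*x + 2.56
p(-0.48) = 0.58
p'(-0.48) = -2.70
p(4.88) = -220.48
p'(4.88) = -158.22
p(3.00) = -33.74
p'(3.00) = -50.09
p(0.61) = 2.95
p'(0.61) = 3.79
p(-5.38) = 513.64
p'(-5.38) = -272.26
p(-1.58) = 16.19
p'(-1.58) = -28.98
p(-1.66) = 18.61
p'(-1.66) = -31.66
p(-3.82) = 194.32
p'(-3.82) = -143.77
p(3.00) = -33.74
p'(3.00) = -50.09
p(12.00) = -4180.58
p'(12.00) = -1092.56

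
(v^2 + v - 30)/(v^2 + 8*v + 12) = (v - 5)/(v + 2)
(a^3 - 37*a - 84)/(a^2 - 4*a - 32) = (a^2 - 4*a - 21)/(a - 8)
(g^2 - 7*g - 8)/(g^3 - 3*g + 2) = (g^2 - 7*g - 8)/(g^3 - 3*g + 2)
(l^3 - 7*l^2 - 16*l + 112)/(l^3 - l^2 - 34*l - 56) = (l - 4)/(l + 2)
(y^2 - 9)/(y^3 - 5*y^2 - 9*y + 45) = 1/(y - 5)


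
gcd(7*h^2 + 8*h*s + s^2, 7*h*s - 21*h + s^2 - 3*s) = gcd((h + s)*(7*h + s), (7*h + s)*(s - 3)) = 7*h + s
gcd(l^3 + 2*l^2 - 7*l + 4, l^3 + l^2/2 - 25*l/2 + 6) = l + 4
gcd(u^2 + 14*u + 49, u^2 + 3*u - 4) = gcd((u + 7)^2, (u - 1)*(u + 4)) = 1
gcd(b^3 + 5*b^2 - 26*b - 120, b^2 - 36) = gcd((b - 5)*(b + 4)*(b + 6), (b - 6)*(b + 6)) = b + 6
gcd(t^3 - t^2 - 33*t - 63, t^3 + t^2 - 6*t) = t + 3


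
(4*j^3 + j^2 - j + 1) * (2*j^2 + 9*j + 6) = 8*j^5 + 38*j^4 + 31*j^3 - j^2 + 3*j + 6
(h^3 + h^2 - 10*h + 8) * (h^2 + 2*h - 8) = h^5 + 3*h^4 - 16*h^3 - 20*h^2 + 96*h - 64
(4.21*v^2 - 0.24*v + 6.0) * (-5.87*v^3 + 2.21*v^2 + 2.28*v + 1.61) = -24.7127*v^5 + 10.7129*v^4 - 26.1516*v^3 + 19.4909*v^2 + 13.2936*v + 9.66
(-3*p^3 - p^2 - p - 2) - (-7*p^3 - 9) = 4*p^3 - p^2 - p + 7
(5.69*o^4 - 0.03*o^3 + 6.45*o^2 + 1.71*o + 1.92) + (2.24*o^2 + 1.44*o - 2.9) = 5.69*o^4 - 0.03*o^3 + 8.69*o^2 + 3.15*o - 0.98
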